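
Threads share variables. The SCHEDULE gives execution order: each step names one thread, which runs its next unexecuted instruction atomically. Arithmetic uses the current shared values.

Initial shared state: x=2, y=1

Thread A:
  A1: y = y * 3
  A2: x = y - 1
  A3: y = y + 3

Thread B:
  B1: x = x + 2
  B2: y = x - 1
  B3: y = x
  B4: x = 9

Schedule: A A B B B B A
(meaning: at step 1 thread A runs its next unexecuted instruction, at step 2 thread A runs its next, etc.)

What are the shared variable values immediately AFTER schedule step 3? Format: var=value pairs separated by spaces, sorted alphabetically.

Answer: x=4 y=3

Derivation:
Step 1: thread A executes A1 (y = y * 3). Shared: x=2 y=3. PCs: A@1 B@0
Step 2: thread A executes A2 (x = y - 1). Shared: x=2 y=3. PCs: A@2 B@0
Step 3: thread B executes B1 (x = x + 2). Shared: x=4 y=3. PCs: A@2 B@1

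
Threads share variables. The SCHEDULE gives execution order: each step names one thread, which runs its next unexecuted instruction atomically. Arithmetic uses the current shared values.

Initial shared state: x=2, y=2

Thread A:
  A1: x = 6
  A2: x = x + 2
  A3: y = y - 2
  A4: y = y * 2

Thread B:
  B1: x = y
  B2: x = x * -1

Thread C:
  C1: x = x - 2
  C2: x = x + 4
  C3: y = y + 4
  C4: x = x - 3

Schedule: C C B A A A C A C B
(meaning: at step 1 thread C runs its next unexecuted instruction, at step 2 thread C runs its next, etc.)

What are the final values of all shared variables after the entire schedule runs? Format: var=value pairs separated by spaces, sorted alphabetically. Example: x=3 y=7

Answer: x=-5 y=8

Derivation:
Step 1: thread C executes C1 (x = x - 2). Shared: x=0 y=2. PCs: A@0 B@0 C@1
Step 2: thread C executes C2 (x = x + 4). Shared: x=4 y=2. PCs: A@0 B@0 C@2
Step 3: thread B executes B1 (x = y). Shared: x=2 y=2. PCs: A@0 B@1 C@2
Step 4: thread A executes A1 (x = 6). Shared: x=6 y=2. PCs: A@1 B@1 C@2
Step 5: thread A executes A2 (x = x + 2). Shared: x=8 y=2. PCs: A@2 B@1 C@2
Step 6: thread A executes A3 (y = y - 2). Shared: x=8 y=0. PCs: A@3 B@1 C@2
Step 7: thread C executes C3 (y = y + 4). Shared: x=8 y=4. PCs: A@3 B@1 C@3
Step 8: thread A executes A4 (y = y * 2). Shared: x=8 y=8. PCs: A@4 B@1 C@3
Step 9: thread C executes C4 (x = x - 3). Shared: x=5 y=8. PCs: A@4 B@1 C@4
Step 10: thread B executes B2 (x = x * -1). Shared: x=-5 y=8. PCs: A@4 B@2 C@4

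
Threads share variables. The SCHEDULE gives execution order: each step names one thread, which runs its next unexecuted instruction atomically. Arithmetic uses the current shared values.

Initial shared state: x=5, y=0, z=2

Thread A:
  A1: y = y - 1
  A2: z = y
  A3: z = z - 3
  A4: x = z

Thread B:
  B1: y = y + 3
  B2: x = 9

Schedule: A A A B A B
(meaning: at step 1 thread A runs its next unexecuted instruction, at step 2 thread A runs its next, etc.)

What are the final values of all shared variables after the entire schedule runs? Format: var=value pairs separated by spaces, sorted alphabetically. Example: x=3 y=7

Answer: x=9 y=2 z=-4

Derivation:
Step 1: thread A executes A1 (y = y - 1). Shared: x=5 y=-1 z=2. PCs: A@1 B@0
Step 2: thread A executes A2 (z = y). Shared: x=5 y=-1 z=-1. PCs: A@2 B@0
Step 3: thread A executes A3 (z = z - 3). Shared: x=5 y=-1 z=-4. PCs: A@3 B@0
Step 4: thread B executes B1 (y = y + 3). Shared: x=5 y=2 z=-4. PCs: A@3 B@1
Step 5: thread A executes A4 (x = z). Shared: x=-4 y=2 z=-4. PCs: A@4 B@1
Step 6: thread B executes B2 (x = 9). Shared: x=9 y=2 z=-4. PCs: A@4 B@2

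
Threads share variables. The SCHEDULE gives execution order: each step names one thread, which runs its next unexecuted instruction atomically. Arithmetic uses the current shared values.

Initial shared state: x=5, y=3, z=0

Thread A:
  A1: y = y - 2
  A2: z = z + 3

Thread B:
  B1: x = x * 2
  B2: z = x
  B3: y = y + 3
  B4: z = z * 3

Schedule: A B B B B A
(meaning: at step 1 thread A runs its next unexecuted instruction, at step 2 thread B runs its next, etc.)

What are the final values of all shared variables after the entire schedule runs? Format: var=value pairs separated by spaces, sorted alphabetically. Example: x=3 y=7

Answer: x=10 y=4 z=33

Derivation:
Step 1: thread A executes A1 (y = y - 2). Shared: x=5 y=1 z=0. PCs: A@1 B@0
Step 2: thread B executes B1 (x = x * 2). Shared: x=10 y=1 z=0. PCs: A@1 B@1
Step 3: thread B executes B2 (z = x). Shared: x=10 y=1 z=10. PCs: A@1 B@2
Step 4: thread B executes B3 (y = y + 3). Shared: x=10 y=4 z=10. PCs: A@1 B@3
Step 5: thread B executes B4 (z = z * 3). Shared: x=10 y=4 z=30. PCs: A@1 B@4
Step 6: thread A executes A2 (z = z + 3). Shared: x=10 y=4 z=33. PCs: A@2 B@4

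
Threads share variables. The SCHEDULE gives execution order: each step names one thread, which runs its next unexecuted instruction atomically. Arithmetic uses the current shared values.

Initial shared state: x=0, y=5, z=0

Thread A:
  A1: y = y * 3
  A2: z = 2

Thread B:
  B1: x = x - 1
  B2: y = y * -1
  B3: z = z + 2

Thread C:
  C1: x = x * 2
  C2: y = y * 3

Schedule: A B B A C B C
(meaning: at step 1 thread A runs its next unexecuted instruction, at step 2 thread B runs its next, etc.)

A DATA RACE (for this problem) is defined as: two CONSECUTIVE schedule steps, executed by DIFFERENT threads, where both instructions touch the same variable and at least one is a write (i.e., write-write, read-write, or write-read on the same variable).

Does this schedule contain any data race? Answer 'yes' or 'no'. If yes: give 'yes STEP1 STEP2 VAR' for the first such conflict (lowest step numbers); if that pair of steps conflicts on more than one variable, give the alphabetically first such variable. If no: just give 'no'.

Answer: no

Derivation:
Steps 1,2: A(r=y,w=y) vs B(r=x,w=x). No conflict.
Steps 2,3: same thread (B). No race.
Steps 3,4: B(r=y,w=y) vs A(r=-,w=z). No conflict.
Steps 4,5: A(r=-,w=z) vs C(r=x,w=x). No conflict.
Steps 5,6: C(r=x,w=x) vs B(r=z,w=z). No conflict.
Steps 6,7: B(r=z,w=z) vs C(r=y,w=y). No conflict.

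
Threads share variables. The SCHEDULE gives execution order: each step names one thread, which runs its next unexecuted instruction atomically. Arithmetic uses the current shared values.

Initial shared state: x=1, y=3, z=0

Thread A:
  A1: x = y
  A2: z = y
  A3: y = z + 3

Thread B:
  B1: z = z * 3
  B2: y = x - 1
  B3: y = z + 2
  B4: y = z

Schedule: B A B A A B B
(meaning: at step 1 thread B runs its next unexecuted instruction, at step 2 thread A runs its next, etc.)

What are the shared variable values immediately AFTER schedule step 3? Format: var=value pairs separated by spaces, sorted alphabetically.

Answer: x=3 y=2 z=0

Derivation:
Step 1: thread B executes B1 (z = z * 3). Shared: x=1 y=3 z=0. PCs: A@0 B@1
Step 2: thread A executes A1 (x = y). Shared: x=3 y=3 z=0. PCs: A@1 B@1
Step 3: thread B executes B2 (y = x - 1). Shared: x=3 y=2 z=0. PCs: A@1 B@2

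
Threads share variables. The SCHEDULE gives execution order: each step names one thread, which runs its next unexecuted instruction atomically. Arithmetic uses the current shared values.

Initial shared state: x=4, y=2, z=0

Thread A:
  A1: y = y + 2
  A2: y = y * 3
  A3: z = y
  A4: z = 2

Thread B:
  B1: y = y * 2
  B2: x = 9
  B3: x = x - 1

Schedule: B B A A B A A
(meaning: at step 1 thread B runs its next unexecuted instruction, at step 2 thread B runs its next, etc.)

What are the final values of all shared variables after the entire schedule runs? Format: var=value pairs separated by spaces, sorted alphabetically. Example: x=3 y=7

Step 1: thread B executes B1 (y = y * 2). Shared: x=4 y=4 z=0. PCs: A@0 B@1
Step 2: thread B executes B2 (x = 9). Shared: x=9 y=4 z=0. PCs: A@0 B@2
Step 3: thread A executes A1 (y = y + 2). Shared: x=9 y=6 z=0. PCs: A@1 B@2
Step 4: thread A executes A2 (y = y * 3). Shared: x=9 y=18 z=0. PCs: A@2 B@2
Step 5: thread B executes B3 (x = x - 1). Shared: x=8 y=18 z=0. PCs: A@2 B@3
Step 6: thread A executes A3 (z = y). Shared: x=8 y=18 z=18. PCs: A@3 B@3
Step 7: thread A executes A4 (z = 2). Shared: x=8 y=18 z=2. PCs: A@4 B@3

Answer: x=8 y=18 z=2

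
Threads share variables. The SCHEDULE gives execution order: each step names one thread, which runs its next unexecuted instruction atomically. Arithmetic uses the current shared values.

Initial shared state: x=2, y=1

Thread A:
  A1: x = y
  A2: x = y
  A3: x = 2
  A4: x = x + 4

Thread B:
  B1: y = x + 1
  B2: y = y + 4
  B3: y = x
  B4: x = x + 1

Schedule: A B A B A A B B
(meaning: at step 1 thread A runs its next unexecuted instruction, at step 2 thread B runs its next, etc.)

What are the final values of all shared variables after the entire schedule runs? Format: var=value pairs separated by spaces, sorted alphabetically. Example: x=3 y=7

Step 1: thread A executes A1 (x = y). Shared: x=1 y=1. PCs: A@1 B@0
Step 2: thread B executes B1 (y = x + 1). Shared: x=1 y=2. PCs: A@1 B@1
Step 3: thread A executes A2 (x = y). Shared: x=2 y=2. PCs: A@2 B@1
Step 4: thread B executes B2 (y = y + 4). Shared: x=2 y=6. PCs: A@2 B@2
Step 5: thread A executes A3 (x = 2). Shared: x=2 y=6. PCs: A@3 B@2
Step 6: thread A executes A4 (x = x + 4). Shared: x=6 y=6. PCs: A@4 B@2
Step 7: thread B executes B3 (y = x). Shared: x=6 y=6. PCs: A@4 B@3
Step 8: thread B executes B4 (x = x + 1). Shared: x=7 y=6. PCs: A@4 B@4

Answer: x=7 y=6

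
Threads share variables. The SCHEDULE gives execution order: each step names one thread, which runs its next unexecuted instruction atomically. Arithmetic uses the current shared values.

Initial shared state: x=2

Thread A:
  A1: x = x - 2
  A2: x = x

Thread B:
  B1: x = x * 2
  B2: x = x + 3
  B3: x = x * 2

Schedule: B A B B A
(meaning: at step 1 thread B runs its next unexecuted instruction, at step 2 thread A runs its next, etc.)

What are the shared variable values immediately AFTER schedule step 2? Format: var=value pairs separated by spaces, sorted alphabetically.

Step 1: thread B executes B1 (x = x * 2). Shared: x=4. PCs: A@0 B@1
Step 2: thread A executes A1 (x = x - 2). Shared: x=2. PCs: A@1 B@1

Answer: x=2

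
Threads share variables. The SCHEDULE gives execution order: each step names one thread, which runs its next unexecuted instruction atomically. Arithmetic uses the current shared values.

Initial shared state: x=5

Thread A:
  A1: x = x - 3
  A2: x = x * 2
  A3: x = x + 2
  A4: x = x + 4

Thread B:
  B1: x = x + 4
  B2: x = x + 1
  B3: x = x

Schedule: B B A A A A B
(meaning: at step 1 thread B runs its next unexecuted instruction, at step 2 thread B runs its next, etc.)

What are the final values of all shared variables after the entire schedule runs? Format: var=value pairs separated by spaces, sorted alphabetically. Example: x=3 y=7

Answer: x=20

Derivation:
Step 1: thread B executes B1 (x = x + 4). Shared: x=9. PCs: A@0 B@1
Step 2: thread B executes B2 (x = x + 1). Shared: x=10. PCs: A@0 B@2
Step 3: thread A executes A1 (x = x - 3). Shared: x=7. PCs: A@1 B@2
Step 4: thread A executes A2 (x = x * 2). Shared: x=14. PCs: A@2 B@2
Step 5: thread A executes A3 (x = x + 2). Shared: x=16. PCs: A@3 B@2
Step 6: thread A executes A4 (x = x + 4). Shared: x=20. PCs: A@4 B@2
Step 7: thread B executes B3 (x = x). Shared: x=20. PCs: A@4 B@3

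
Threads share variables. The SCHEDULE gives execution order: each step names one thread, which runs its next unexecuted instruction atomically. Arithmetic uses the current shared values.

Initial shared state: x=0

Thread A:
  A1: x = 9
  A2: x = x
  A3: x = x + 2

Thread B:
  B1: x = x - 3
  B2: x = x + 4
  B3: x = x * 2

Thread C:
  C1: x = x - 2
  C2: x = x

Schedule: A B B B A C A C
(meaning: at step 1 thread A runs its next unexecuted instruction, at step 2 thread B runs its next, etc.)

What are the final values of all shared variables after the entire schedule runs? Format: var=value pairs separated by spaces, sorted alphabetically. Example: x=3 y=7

Answer: x=20

Derivation:
Step 1: thread A executes A1 (x = 9). Shared: x=9. PCs: A@1 B@0 C@0
Step 2: thread B executes B1 (x = x - 3). Shared: x=6. PCs: A@1 B@1 C@0
Step 3: thread B executes B2 (x = x + 4). Shared: x=10. PCs: A@1 B@2 C@0
Step 4: thread B executes B3 (x = x * 2). Shared: x=20. PCs: A@1 B@3 C@0
Step 5: thread A executes A2 (x = x). Shared: x=20. PCs: A@2 B@3 C@0
Step 6: thread C executes C1 (x = x - 2). Shared: x=18. PCs: A@2 B@3 C@1
Step 7: thread A executes A3 (x = x + 2). Shared: x=20. PCs: A@3 B@3 C@1
Step 8: thread C executes C2 (x = x). Shared: x=20. PCs: A@3 B@3 C@2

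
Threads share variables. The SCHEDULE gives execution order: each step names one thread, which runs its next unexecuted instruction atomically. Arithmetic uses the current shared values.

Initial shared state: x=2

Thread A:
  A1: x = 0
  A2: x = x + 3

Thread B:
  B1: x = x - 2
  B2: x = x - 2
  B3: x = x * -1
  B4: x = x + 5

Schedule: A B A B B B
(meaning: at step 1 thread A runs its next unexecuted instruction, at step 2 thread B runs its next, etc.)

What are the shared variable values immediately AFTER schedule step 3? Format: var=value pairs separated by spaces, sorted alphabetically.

Step 1: thread A executes A1 (x = 0). Shared: x=0. PCs: A@1 B@0
Step 2: thread B executes B1 (x = x - 2). Shared: x=-2. PCs: A@1 B@1
Step 3: thread A executes A2 (x = x + 3). Shared: x=1. PCs: A@2 B@1

Answer: x=1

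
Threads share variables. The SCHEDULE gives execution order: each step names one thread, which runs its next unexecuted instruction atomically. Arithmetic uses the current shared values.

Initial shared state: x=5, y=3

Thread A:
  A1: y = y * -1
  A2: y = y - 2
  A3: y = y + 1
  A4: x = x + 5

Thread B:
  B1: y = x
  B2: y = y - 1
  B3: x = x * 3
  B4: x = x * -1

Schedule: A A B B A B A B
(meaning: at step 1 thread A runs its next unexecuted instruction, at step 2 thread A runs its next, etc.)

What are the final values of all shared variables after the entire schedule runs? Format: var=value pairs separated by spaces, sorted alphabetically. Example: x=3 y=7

Answer: x=-20 y=5

Derivation:
Step 1: thread A executes A1 (y = y * -1). Shared: x=5 y=-3. PCs: A@1 B@0
Step 2: thread A executes A2 (y = y - 2). Shared: x=5 y=-5. PCs: A@2 B@0
Step 3: thread B executes B1 (y = x). Shared: x=5 y=5. PCs: A@2 B@1
Step 4: thread B executes B2 (y = y - 1). Shared: x=5 y=4. PCs: A@2 B@2
Step 5: thread A executes A3 (y = y + 1). Shared: x=5 y=5. PCs: A@3 B@2
Step 6: thread B executes B3 (x = x * 3). Shared: x=15 y=5. PCs: A@3 B@3
Step 7: thread A executes A4 (x = x + 5). Shared: x=20 y=5. PCs: A@4 B@3
Step 8: thread B executes B4 (x = x * -1). Shared: x=-20 y=5. PCs: A@4 B@4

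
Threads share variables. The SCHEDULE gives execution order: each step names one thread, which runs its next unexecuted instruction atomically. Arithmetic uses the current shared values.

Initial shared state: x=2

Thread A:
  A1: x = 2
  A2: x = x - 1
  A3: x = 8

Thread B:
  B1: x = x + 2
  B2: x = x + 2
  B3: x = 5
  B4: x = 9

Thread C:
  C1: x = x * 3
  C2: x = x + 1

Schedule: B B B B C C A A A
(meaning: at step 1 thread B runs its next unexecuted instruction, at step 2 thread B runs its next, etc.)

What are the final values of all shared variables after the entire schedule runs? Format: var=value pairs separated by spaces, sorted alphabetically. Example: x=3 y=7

Answer: x=8

Derivation:
Step 1: thread B executes B1 (x = x + 2). Shared: x=4. PCs: A@0 B@1 C@0
Step 2: thread B executes B2 (x = x + 2). Shared: x=6. PCs: A@0 B@2 C@0
Step 3: thread B executes B3 (x = 5). Shared: x=5. PCs: A@0 B@3 C@0
Step 4: thread B executes B4 (x = 9). Shared: x=9. PCs: A@0 B@4 C@0
Step 5: thread C executes C1 (x = x * 3). Shared: x=27. PCs: A@0 B@4 C@1
Step 6: thread C executes C2 (x = x + 1). Shared: x=28. PCs: A@0 B@4 C@2
Step 7: thread A executes A1 (x = 2). Shared: x=2. PCs: A@1 B@4 C@2
Step 8: thread A executes A2 (x = x - 1). Shared: x=1. PCs: A@2 B@4 C@2
Step 9: thread A executes A3 (x = 8). Shared: x=8. PCs: A@3 B@4 C@2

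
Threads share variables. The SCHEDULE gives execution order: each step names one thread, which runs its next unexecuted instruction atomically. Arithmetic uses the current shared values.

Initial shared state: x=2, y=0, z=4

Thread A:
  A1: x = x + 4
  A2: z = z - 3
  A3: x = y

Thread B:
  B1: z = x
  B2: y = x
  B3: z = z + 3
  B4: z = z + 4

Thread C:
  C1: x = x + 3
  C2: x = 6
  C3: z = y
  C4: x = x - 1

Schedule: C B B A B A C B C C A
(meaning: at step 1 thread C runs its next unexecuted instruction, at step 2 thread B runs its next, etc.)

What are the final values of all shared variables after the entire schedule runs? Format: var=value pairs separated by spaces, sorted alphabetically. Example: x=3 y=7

Answer: x=5 y=5 z=5

Derivation:
Step 1: thread C executes C1 (x = x + 3). Shared: x=5 y=0 z=4. PCs: A@0 B@0 C@1
Step 2: thread B executes B1 (z = x). Shared: x=5 y=0 z=5. PCs: A@0 B@1 C@1
Step 3: thread B executes B2 (y = x). Shared: x=5 y=5 z=5. PCs: A@0 B@2 C@1
Step 4: thread A executes A1 (x = x + 4). Shared: x=9 y=5 z=5. PCs: A@1 B@2 C@1
Step 5: thread B executes B3 (z = z + 3). Shared: x=9 y=5 z=8. PCs: A@1 B@3 C@1
Step 6: thread A executes A2 (z = z - 3). Shared: x=9 y=5 z=5. PCs: A@2 B@3 C@1
Step 7: thread C executes C2 (x = 6). Shared: x=6 y=5 z=5. PCs: A@2 B@3 C@2
Step 8: thread B executes B4 (z = z + 4). Shared: x=6 y=5 z=9. PCs: A@2 B@4 C@2
Step 9: thread C executes C3 (z = y). Shared: x=6 y=5 z=5. PCs: A@2 B@4 C@3
Step 10: thread C executes C4 (x = x - 1). Shared: x=5 y=5 z=5. PCs: A@2 B@4 C@4
Step 11: thread A executes A3 (x = y). Shared: x=5 y=5 z=5. PCs: A@3 B@4 C@4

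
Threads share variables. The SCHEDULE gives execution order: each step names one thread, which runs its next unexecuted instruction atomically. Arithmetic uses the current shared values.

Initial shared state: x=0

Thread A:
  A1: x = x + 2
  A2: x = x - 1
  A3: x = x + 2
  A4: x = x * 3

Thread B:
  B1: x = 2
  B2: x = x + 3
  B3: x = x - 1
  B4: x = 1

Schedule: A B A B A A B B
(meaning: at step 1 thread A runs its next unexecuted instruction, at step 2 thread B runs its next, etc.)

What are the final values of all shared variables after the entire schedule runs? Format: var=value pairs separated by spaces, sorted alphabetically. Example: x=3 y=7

Step 1: thread A executes A1 (x = x + 2). Shared: x=2. PCs: A@1 B@0
Step 2: thread B executes B1 (x = 2). Shared: x=2. PCs: A@1 B@1
Step 3: thread A executes A2 (x = x - 1). Shared: x=1. PCs: A@2 B@1
Step 4: thread B executes B2 (x = x + 3). Shared: x=4. PCs: A@2 B@2
Step 5: thread A executes A3 (x = x + 2). Shared: x=6. PCs: A@3 B@2
Step 6: thread A executes A4 (x = x * 3). Shared: x=18. PCs: A@4 B@2
Step 7: thread B executes B3 (x = x - 1). Shared: x=17. PCs: A@4 B@3
Step 8: thread B executes B4 (x = 1). Shared: x=1. PCs: A@4 B@4

Answer: x=1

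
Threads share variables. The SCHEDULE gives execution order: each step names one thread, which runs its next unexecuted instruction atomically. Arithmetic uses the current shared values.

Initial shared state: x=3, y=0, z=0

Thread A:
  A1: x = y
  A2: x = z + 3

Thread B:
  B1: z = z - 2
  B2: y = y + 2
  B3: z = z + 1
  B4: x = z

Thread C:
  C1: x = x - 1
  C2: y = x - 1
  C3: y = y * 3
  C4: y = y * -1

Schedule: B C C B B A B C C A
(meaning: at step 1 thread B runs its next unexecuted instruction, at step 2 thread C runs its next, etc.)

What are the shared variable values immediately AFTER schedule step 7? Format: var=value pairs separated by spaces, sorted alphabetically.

Answer: x=-1 y=3 z=-1

Derivation:
Step 1: thread B executes B1 (z = z - 2). Shared: x=3 y=0 z=-2. PCs: A@0 B@1 C@0
Step 2: thread C executes C1 (x = x - 1). Shared: x=2 y=0 z=-2. PCs: A@0 B@1 C@1
Step 3: thread C executes C2 (y = x - 1). Shared: x=2 y=1 z=-2. PCs: A@0 B@1 C@2
Step 4: thread B executes B2 (y = y + 2). Shared: x=2 y=3 z=-2. PCs: A@0 B@2 C@2
Step 5: thread B executes B3 (z = z + 1). Shared: x=2 y=3 z=-1. PCs: A@0 B@3 C@2
Step 6: thread A executes A1 (x = y). Shared: x=3 y=3 z=-1. PCs: A@1 B@3 C@2
Step 7: thread B executes B4 (x = z). Shared: x=-1 y=3 z=-1. PCs: A@1 B@4 C@2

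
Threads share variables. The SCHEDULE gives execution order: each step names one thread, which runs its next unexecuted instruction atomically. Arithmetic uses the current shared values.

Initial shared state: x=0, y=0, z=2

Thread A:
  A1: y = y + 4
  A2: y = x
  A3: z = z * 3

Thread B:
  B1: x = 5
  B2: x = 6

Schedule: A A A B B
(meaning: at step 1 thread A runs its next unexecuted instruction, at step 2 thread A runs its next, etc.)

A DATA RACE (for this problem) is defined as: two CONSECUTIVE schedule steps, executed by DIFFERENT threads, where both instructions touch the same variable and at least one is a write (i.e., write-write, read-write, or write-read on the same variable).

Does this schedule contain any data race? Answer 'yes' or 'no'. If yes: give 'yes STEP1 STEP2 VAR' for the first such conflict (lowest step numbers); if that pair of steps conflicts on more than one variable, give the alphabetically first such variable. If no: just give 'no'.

Steps 1,2: same thread (A). No race.
Steps 2,3: same thread (A). No race.
Steps 3,4: A(r=z,w=z) vs B(r=-,w=x). No conflict.
Steps 4,5: same thread (B). No race.

Answer: no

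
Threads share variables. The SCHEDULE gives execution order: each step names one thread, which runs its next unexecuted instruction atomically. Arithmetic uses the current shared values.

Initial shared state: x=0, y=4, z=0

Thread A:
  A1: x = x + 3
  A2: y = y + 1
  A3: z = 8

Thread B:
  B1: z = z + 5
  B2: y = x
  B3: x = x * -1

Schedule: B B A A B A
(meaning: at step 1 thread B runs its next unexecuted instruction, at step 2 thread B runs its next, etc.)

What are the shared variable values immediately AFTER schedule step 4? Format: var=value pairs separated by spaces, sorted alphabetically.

Step 1: thread B executes B1 (z = z + 5). Shared: x=0 y=4 z=5. PCs: A@0 B@1
Step 2: thread B executes B2 (y = x). Shared: x=0 y=0 z=5. PCs: A@0 B@2
Step 3: thread A executes A1 (x = x + 3). Shared: x=3 y=0 z=5. PCs: A@1 B@2
Step 4: thread A executes A2 (y = y + 1). Shared: x=3 y=1 z=5. PCs: A@2 B@2

Answer: x=3 y=1 z=5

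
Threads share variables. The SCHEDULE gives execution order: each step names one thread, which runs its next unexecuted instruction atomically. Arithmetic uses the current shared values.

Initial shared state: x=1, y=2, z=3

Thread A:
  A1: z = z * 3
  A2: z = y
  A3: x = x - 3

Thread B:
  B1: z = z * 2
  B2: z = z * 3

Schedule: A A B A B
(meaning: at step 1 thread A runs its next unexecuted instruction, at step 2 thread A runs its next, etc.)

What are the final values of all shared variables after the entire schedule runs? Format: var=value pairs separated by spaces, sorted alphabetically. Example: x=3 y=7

Answer: x=-2 y=2 z=12

Derivation:
Step 1: thread A executes A1 (z = z * 3). Shared: x=1 y=2 z=9. PCs: A@1 B@0
Step 2: thread A executes A2 (z = y). Shared: x=1 y=2 z=2. PCs: A@2 B@0
Step 3: thread B executes B1 (z = z * 2). Shared: x=1 y=2 z=4. PCs: A@2 B@1
Step 4: thread A executes A3 (x = x - 3). Shared: x=-2 y=2 z=4. PCs: A@3 B@1
Step 5: thread B executes B2 (z = z * 3). Shared: x=-2 y=2 z=12. PCs: A@3 B@2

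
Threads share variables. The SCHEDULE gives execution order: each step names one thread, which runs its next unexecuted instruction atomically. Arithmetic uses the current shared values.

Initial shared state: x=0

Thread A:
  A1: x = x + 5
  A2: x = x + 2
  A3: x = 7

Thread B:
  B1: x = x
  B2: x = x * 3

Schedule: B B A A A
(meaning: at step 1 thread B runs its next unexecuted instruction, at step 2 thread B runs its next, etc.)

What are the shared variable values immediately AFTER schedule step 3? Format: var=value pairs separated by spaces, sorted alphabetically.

Answer: x=5

Derivation:
Step 1: thread B executes B1 (x = x). Shared: x=0. PCs: A@0 B@1
Step 2: thread B executes B2 (x = x * 3). Shared: x=0. PCs: A@0 B@2
Step 3: thread A executes A1 (x = x + 5). Shared: x=5. PCs: A@1 B@2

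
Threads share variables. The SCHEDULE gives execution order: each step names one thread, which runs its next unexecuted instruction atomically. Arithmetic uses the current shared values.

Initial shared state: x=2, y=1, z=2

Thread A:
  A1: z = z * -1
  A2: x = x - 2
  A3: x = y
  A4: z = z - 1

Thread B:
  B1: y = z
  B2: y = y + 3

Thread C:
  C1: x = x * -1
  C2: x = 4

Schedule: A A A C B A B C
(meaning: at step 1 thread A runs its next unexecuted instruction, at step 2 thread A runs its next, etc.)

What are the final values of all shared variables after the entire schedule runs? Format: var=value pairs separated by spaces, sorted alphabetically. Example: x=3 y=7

Step 1: thread A executes A1 (z = z * -1). Shared: x=2 y=1 z=-2. PCs: A@1 B@0 C@0
Step 2: thread A executes A2 (x = x - 2). Shared: x=0 y=1 z=-2. PCs: A@2 B@0 C@0
Step 3: thread A executes A3 (x = y). Shared: x=1 y=1 z=-2. PCs: A@3 B@0 C@0
Step 4: thread C executes C1 (x = x * -1). Shared: x=-1 y=1 z=-2. PCs: A@3 B@0 C@1
Step 5: thread B executes B1 (y = z). Shared: x=-1 y=-2 z=-2. PCs: A@3 B@1 C@1
Step 6: thread A executes A4 (z = z - 1). Shared: x=-1 y=-2 z=-3. PCs: A@4 B@1 C@1
Step 7: thread B executes B2 (y = y + 3). Shared: x=-1 y=1 z=-3. PCs: A@4 B@2 C@1
Step 8: thread C executes C2 (x = 4). Shared: x=4 y=1 z=-3. PCs: A@4 B@2 C@2

Answer: x=4 y=1 z=-3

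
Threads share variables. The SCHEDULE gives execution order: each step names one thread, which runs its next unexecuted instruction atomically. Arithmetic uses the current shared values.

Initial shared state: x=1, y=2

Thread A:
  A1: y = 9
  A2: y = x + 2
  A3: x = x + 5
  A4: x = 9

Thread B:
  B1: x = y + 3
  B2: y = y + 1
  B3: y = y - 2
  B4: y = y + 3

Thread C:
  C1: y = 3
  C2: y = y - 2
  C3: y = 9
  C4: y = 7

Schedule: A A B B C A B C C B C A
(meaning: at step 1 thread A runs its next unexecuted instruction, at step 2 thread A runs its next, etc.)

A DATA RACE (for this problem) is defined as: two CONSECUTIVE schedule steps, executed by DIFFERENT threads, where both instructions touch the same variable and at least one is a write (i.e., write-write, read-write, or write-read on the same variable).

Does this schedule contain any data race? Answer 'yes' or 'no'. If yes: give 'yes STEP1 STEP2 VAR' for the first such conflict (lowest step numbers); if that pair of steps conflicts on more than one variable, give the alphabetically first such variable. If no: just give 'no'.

Answer: yes 2 3 x

Derivation:
Steps 1,2: same thread (A). No race.
Steps 2,3: A(y = x + 2) vs B(x = y + 3). RACE on x (R-W), y (W-R). Multiple vars; alphabetically first is x.
Steps 3,4: same thread (B). No race.
Steps 4,5: B(y = y + 1) vs C(y = 3). RACE on y (W-W).
Steps 5,6: C(r=-,w=y) vs A(r=x,w=x). No conflict.
Steps 6,7: A(r=x,w=x) vs B(r=y,w=y). No conflict.
Steps 7,8: B(y = y - 2) vs C(y = y - 2). RACE on y (W-W).
Steps 8,9: same thread (C). No race.
Steps 9,10: C(y = 9) vs B(y = y + 3). RACE on y (W-W).
Steps 10,11: B(y = y + 3) vs C(y = 7). RACE on y (W-W).
Steps 11,12: C(r=-,w=y) vs A(r=-,w=x). No conflict.
First conflict at steps 2,3.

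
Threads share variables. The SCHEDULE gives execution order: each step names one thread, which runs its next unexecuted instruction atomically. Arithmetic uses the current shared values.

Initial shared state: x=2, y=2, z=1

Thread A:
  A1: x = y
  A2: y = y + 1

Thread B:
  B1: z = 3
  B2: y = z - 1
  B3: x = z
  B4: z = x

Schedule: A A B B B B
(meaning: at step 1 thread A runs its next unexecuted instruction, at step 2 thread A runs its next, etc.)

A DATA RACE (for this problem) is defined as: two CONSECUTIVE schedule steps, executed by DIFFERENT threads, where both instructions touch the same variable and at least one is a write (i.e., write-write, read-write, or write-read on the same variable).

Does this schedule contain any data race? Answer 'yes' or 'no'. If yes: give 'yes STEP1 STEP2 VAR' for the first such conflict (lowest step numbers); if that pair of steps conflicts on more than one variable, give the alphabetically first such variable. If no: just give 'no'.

Answer: no

Derivation:
Steps 1,2: same thread (A). No race.
Steps 2,3: A(r=y,w=y) vs B(r=-,w=z). No conflict.
Steps 3,4: same thread (B). No race.
Steps 4,5: same thread (B). No race.
Steps 5,6: same thread (B). No race.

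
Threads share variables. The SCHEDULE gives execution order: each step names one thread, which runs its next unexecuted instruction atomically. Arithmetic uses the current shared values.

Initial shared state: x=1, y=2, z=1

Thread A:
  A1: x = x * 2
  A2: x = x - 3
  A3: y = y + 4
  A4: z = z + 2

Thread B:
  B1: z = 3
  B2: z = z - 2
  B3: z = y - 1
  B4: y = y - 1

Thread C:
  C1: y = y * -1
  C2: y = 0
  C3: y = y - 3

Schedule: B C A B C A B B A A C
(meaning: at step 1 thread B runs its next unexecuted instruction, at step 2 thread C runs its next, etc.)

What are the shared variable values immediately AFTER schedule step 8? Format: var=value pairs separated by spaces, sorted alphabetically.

Answer: x=-1 y=-1 z=-1

Derivation:
Step 1: thread B executes B1 (z = 3). Shared: x=1 y=2 z=3. PCs: A@0 B@1 C@0
Step 2: thread C executes C1 (y = y * -1). Shared: x=1 y=-2 z=3. PCs: A@0 B@1 C@1
Step 3: thread A executes A1 (x = x * 2). Shared: x=2 y=-2 z=3. PCs: A@1 B@1 C@1
Step 4: thread B executes B2 (z = z - 2). Shared: x=2 y=-2 z=1. PCs: A@1 B@2 C@1
Step 5: thread C executes C2 (y = 0). Shared: x=2 y=0 z=1. PCs: A@1 B@2 C@2
Step 6: thread A executes A2 (x = x - 3). Shared: x=-1 y=0 z=1. PCs: A@2 B@2 C@2
Step 7: thread B executes B3 (z = y - 1). Shared: x=-1 y=0 z=-1. PCs: A@2 B@3 C@2
Step 8: thread B executes B4 (y = y - 1). Shared: x=-1 y=-1 z=-1. PCs: A@2 B@4 C@2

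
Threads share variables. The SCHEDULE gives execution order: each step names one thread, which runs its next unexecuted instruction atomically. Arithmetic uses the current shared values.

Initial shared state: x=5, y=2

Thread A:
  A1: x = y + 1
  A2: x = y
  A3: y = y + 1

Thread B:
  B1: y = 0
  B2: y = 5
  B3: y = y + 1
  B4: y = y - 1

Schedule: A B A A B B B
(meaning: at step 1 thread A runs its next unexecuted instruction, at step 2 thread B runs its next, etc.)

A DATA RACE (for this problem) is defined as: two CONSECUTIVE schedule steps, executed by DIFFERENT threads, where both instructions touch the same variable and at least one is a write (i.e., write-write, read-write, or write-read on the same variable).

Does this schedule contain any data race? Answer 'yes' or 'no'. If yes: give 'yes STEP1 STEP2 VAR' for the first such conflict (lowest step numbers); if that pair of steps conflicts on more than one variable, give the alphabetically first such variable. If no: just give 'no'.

Steps 1,2: A(x = y + 1) vs B(y = 0). RACE on y (R-W).
Steps 2,3: B(y = 0) vs A(x = y). RACE on y (W-R).
Steps 3,4: same thread (A). No race.
Steps 4,5: A(y = y + 1) vs B(y = 5). RACE on y (W-W).
Steps 5,6: same thread (B). No race.
Steps 6,7: same thread (B). No race.
First conflict at steps 1,2.

Answer: yes 1 2 y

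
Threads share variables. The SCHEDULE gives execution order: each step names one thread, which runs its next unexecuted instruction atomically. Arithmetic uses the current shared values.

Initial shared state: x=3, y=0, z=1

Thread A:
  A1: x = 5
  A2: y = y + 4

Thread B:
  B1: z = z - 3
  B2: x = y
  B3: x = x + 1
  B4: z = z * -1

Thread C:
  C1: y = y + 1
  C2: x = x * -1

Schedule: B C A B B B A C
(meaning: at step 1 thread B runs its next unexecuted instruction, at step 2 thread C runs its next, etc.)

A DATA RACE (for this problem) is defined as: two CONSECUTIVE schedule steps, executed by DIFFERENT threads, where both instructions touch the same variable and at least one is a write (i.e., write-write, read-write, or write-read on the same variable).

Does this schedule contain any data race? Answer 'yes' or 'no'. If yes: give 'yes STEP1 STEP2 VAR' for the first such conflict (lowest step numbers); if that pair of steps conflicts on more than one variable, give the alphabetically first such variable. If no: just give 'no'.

Answer: yes 3 4 x

Derivation:
Steps 1,2: B(r=z,w=z) vs C(r=y,w=y). No conflict.
Steps 2,3: C(r=y,w=y) vs A(r=-,w=x). No conflict.
Steps 3,4: A(x = 5) vs B(x = y). RACE on x (W-W).
Steps 4,5: same thread (B). No race.
Steps 5,6: same thread (B). No race.
Steps 6,7: B(r=z,w=z) vs A(r=y,w=y). No conflict.
Steps 7,8: A(r=y,w=y) vs C(r=x,w=x). No conflict.
First conflict at steps 3,4.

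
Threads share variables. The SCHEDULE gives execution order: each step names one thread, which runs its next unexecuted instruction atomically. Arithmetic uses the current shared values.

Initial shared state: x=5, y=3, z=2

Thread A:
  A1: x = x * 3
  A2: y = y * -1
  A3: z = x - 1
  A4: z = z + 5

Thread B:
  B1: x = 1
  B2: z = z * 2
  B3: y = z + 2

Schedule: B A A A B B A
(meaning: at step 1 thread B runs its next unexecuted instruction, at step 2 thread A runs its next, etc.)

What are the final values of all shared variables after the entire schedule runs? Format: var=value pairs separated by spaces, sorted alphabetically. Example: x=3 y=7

Step 1: thread B executes B1 (x = 1). Shared: x=1 y=3 z=2. PCs: A@0 B@1
Step 2: thread A executes A1 (x = x * 3). Shared: x=3 y=3 z=2. PCs: A@1 B@1
Step 3: thread A executes A2 (y = y * -1). Shared: x=3 y=-3 z=2. PCs: A@2 B@1
Step 4: thread A executes A3 (z = x - 1). Shared: x=3 y=-3 z=2. PCs: A@3 B@1
Step 5: thread B executes B2 (z = z * 2). Shared: x=3 y=-3 z=4. PCs: A@3 B@2
Step 6: thread B executes B3 (y = z + 2). Shared: x=3 y=6 z=4. PCs: A@3 B@3
Step 7: thread A executes A4 (z = z + 5). Shared: x=3 y=6 z=9. PCs: A@4 B@3

Answer: x=3 y=6 z=9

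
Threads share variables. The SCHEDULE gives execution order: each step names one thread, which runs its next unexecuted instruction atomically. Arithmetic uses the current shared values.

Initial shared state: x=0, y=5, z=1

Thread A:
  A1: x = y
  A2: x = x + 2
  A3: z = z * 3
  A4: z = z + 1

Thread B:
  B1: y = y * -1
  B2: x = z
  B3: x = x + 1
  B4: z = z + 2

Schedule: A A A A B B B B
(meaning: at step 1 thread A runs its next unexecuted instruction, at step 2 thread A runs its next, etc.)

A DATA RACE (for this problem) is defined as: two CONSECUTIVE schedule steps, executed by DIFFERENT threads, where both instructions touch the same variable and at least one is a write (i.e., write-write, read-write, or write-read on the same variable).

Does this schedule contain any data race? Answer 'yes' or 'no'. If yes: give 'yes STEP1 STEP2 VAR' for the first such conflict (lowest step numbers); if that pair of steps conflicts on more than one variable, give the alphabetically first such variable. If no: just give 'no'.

Answer: no

Derivation:
Steps 1,2: same thread (A). No race.
Steps 2,3: same thread (A). No race.
Steps 3,4: same thread (A). No race.
Steps 4,5: A(r=z,w=z) vs B(r=y,w=y). No conflict.
Steps 5,6: same thread (B). No race.
Steps 6,7: same thread (B). No race.
Steps 7,8: same thread (B). No race.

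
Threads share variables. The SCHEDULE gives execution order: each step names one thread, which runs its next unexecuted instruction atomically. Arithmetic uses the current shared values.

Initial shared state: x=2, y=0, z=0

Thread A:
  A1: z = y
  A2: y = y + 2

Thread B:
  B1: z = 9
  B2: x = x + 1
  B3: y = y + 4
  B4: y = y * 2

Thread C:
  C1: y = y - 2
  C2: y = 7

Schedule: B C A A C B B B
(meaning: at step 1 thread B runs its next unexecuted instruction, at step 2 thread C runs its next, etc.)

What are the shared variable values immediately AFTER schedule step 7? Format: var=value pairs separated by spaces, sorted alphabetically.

Answer: x=3 y=11 z=-2

Derivation:
Step 1: thread B executes B1 (z = 9). Shared: x=2 y=0 z=9. PCs: A@0 B@1 C@0
Step 2: thread C executes C1 (y = y - 2). Shared: x=2 y=-2 z=9. PCs: A@0 B@1 C@1
Step 3: thread A executes A1 (z = y). Shared: x=2 y=-2 z=-2. PCs: A@1 B@1 C@1
Step 4: thread A executes A2 (y = y + 2). Shared: x=2 y=0 z=-2. PCs: A@2 B@1 C@1
Step 5: thread C executes C2 (y = 7). Shared: x=2 y=7 z=-2. PCs: A@2 B@1 C@2
Step 6: thread B executes B2 (x = x + 1). Shared: x=3 y=7 z=-2. PCs: A@2 B@2 C@2
Step 7: thread B executes B3 (y = y + 4). Shared: x=3 y=11 z=-2. PCs: A@2 B@3 C@2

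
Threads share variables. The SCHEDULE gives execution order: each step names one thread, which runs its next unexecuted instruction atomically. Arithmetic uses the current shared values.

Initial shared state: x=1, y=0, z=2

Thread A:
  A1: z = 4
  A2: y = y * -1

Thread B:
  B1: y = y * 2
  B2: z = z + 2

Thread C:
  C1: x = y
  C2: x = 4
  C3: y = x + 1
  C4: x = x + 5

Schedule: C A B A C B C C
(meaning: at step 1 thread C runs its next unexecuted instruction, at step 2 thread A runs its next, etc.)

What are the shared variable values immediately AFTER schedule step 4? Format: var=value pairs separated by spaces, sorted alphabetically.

Answer: x=0 y=0 z=4

Derivation:
Step 1: thread C executes C1 (x = y). Shared: x=0 y=0 z=2. PCs: A@0 B@0 C@1
Step 2: thread A executes A1 (z = 4). Shared: x=0 y=0 z=4. PCs: A@1 B@0 C@1
Step 3: thread B executes B1 (y = y * 2). Shared: x=0 y=0 z=4. PCs: A@1 B@1 C@1
Step 4: thread A executes A2 (y = y * -1). Shared: x=0 y=0 z=4. PCs: A@2 B@1 C@1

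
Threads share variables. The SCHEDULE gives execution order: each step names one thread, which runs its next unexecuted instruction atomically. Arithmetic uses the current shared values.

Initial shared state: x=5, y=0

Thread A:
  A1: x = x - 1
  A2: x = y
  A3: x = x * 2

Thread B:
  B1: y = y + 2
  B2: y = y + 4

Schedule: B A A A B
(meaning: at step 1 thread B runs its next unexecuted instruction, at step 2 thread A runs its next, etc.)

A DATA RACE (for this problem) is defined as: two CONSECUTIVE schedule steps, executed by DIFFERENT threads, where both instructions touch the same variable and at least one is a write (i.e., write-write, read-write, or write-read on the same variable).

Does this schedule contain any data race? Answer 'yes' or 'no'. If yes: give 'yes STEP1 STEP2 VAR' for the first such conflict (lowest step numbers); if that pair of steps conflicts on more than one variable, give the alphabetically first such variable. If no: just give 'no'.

Steps 1,2: B(r=y,w=y) vs A(r=x,w=x). No conflict.
Steps 2,3: same thread (A). No race.
Steps 3,4: same thread (A). No race.
Steps 4,5: A(r=x,w=x) vs B(r=y,w=y). No conflict.

Answer: no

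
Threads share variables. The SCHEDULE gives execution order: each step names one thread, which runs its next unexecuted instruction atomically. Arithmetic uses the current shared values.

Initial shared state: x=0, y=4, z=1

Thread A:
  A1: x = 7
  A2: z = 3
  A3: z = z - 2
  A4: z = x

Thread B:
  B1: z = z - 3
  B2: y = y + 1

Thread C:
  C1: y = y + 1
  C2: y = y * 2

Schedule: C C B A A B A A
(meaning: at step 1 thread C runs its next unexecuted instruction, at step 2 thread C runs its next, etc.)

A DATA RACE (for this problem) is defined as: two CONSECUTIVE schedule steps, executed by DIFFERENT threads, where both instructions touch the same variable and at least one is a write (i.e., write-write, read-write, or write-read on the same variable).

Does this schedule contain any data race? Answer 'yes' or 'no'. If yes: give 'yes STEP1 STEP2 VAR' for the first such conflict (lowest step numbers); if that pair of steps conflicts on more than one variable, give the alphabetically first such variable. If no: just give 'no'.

Steps 1,2: same thread (C). No race.
Steps 2,3: C(r=y,w=y) vs B(r=z,w=z). No conflict.
Steps 3,4: B(r=z,w=z) vs A(r=-,w=x). No conflict.
Steps 4,5: same thread (A). No race.
Steps 5,6: A(r=-,w=z) vs B(r=y,w=y). No conflict.
Steps 6,7: B(r=y,w=y) vs A(r=z,w=z). No conflict.
Steps 7,8: same thread (A). No race.

Answer: no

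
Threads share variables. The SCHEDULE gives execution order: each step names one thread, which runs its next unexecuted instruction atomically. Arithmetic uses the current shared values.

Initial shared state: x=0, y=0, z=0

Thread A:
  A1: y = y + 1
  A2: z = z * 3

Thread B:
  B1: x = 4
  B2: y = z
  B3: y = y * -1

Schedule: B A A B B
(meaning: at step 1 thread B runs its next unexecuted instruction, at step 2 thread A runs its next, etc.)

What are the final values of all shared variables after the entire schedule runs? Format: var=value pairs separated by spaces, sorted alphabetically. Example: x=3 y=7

Answer: x=4 y=0 z=0

Derivation:
Step 1: thread B executes B1 (x = 4). Shared: x=4 y=0 z=0. PCs: A@0 B@1
Step 2: thread A executes A1 (y = y + 1). Shared: x=4 y=1 z=0. PCs: A@1 B@1
Step 3: thread A executes A2 (z = z * 3). Shared: x=4 y=1 z=0. PCs: A@2 B@1
Step 4: thread B executes B2 (y = z). Shared: x=4 y=0 z=0. PCs: A@2 B@2
Step 5: thread B executes B3 (y = y * -1). Shared: x=4 y=0 z=0. PCs: A@2 B@3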